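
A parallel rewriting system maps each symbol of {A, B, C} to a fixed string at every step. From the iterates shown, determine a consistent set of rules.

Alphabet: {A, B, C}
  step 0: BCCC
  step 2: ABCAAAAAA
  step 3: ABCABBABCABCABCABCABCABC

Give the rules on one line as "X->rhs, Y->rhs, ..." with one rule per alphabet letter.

A->ABC, B->A, C->BB

  step 2 ⇒ step 3: ABCAAAAAA ⇒ ABC·A·BB·ABC·ABC·ABC·ABC·ABC·ABC
    A ↦ ABC
    B ↦ A
    C ↦ BB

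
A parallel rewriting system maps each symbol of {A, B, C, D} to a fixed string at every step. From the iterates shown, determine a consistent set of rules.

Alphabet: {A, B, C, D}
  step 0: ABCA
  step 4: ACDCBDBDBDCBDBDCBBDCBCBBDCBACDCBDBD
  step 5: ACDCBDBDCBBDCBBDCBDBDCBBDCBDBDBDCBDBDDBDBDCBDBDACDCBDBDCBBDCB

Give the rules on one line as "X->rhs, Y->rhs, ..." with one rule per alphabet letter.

  step 4 ⇒ step 5: ACDCBDBDBDCBDBDCBBDCBCBBDCBACDCBDBD ⇒ AC·D·CB·D·BD·CB·BD·CB·BD·CB·D·BD·CB·BD·CB·D·BD·BD·CB·D·BD·D·BD·BD·CB·D·BD·AC·D·CB·D·BD·CB·BD·CB
    A ↦ AC
    B ↦ BD
    C ↦ D
    D ↦ CB

A->AC, B->BD, C->D, D->CB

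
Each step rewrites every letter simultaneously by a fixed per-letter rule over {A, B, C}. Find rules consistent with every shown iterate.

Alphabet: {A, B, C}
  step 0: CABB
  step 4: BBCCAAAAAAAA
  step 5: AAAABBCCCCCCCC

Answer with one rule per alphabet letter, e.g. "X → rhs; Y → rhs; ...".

  step 4 ⇒ step 5: BBCCAAAAAAAA ⇒ AA·AA·B·B·C·C·C·C·C·C·C·C
    A ↦ C
    B ↦ AA
    C ↦ B

A->C, B->AA, C->B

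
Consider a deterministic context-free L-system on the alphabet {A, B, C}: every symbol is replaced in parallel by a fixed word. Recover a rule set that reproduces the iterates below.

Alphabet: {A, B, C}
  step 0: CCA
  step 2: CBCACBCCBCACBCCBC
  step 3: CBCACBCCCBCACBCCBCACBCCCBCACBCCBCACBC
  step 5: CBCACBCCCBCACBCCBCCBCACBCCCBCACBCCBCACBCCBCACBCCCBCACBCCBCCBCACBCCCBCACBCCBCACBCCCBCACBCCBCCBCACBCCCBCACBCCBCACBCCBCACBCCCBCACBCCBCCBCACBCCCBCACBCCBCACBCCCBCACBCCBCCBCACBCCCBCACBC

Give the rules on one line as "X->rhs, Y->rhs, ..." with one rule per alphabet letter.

A->C, B->A, C->CBC

  step 2 ⇒ step 3: CBCACBCCBCACBCCBC ⇒ CBC·A·CBC·C·CBC·A·CBC·CBC·A·CBC·C·CBC·A·CBC·CBC·A·CBC
    A ↦ C
    B ↦ A
    C ↦ CBC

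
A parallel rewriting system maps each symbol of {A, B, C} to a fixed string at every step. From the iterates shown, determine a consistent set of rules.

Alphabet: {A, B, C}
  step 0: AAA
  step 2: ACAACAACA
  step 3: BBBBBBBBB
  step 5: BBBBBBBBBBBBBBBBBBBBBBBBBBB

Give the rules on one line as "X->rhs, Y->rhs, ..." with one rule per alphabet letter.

A->B, B->ACA, C->B

  step 2 ⇒ step 3: ACAACAACA ⇒ B·B·B·B·B·B·B·B·B
    A ↦ B
    C ↦ B
    B ↦ ACA  (constrained at step 3)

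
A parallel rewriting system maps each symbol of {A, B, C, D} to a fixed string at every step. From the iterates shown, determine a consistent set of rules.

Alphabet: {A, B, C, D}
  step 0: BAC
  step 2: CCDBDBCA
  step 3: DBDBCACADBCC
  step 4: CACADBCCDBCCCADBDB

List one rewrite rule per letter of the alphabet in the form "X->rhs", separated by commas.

A->CC, B->A, C->DB, D->C

  step 3 ⇒ step 4: DBDBCACADBCC ⇒ C·A·C·A·DB·CC·DB·CC·C·A·DB·DB
    A ↦ CC
    B ↦ A
    C ↦ DB
    D ↦ C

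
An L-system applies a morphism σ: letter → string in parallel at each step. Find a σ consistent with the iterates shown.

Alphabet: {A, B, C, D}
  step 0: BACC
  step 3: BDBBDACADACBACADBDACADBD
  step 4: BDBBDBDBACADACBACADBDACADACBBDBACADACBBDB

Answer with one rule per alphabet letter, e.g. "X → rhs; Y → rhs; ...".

  step 3 ⇒ step 4: BDBBDACADACBACADBDACADBD ⇒ BD·B·BD·BD·B·AC·AD·AC·B·AC·AD·BD·AC·AD·AC·B·BD·B·AC·AD·AC·B·BD·B
    A ↦ AC
    B ↦ BD
    C ↦ AD
    D ↦ B

A->AC, B->BD, C->AD, D->B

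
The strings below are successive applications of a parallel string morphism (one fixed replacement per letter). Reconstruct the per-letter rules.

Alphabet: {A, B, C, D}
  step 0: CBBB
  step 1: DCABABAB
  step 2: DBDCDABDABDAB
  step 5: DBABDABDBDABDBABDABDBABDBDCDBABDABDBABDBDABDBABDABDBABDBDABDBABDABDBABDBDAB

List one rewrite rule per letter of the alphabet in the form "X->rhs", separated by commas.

A->D, B->AB, C->DC, D->DB

  step 1 ⇒ step 2: DCABABAB ⇒ DB·DC·D·AB·D·AB·D·AB
    A ↦ D
    B ↦ AB
    C ↦ DC
    D ↦ DB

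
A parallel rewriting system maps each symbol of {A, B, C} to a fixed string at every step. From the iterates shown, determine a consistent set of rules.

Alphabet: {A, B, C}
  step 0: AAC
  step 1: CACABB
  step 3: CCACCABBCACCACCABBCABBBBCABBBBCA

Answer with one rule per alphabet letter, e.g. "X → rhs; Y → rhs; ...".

A->CA, B->CCA, C->BB

  step 0 ⇒ step 1: AAC ⇒ CA·CA·BB
    A ↦ CA
    C ↦ BB
    B ↦ CCA  (constrained at step 1)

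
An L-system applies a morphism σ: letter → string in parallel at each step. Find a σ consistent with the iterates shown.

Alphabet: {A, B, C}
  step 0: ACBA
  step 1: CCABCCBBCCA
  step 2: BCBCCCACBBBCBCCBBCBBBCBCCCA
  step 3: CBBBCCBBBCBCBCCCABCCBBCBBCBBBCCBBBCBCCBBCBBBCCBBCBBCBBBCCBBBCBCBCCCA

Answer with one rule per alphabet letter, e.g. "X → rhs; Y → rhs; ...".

  step 2 ⇒ step 3: BCBCCCACBBBCBCCBBCBBBCBCCCA ⇒ CBB·BC·CBB·BC·BC·BC·CCA·BC·CBB·CBB·CBB·BC·CBB·BC·BC·CBB·CBB·BC·CBB·CBB·CBB·BC·CBB·BC·BC·BC·CCA
    A ↦ CCA
    B ↦ CBB
    C ↦ BC

A->CCA, B->CBB, C->BC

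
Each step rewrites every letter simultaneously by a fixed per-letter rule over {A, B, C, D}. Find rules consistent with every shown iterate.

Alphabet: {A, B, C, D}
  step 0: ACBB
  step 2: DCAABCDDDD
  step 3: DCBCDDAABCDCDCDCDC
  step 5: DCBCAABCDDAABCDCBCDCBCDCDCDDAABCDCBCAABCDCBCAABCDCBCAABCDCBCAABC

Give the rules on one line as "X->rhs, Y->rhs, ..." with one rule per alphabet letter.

  step 2 ⇒ step 3: DCAABCDDDD ⇒ DC·BC·D·D·AA·BC·DC·DC·DC·DC
    A ↦ D
    B ↦ AA
    C ↦ BC
    D ↦ DC

A->D, B->AA, C->BC, D->DC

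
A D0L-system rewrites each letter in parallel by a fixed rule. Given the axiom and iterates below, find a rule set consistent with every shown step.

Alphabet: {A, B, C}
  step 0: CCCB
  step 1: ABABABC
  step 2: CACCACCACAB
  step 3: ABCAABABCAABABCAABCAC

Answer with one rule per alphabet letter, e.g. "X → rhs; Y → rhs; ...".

  step 2 ⇒ step 3: CACCACCACAB ⇒ AB·CA·AB·AB·CA·AB·AB·CA·AB·CA·C
    A ↦ CA
    B ↦ C
    C ↦ AB

A->CA, B->C, C->AB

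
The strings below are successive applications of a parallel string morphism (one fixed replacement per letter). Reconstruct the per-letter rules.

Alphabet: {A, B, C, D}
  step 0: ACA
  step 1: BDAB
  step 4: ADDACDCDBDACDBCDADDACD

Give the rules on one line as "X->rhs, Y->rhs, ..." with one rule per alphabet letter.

A->B, B->AD, C->DA, D->CD

  step 0 ⇒ step 1: ACA ⇒ B·DA·B
    A ↦ B
    C ↦ DA
    B ↦ AD  (constrained at step 1)
    D ↦ CD  (constrained at step 1)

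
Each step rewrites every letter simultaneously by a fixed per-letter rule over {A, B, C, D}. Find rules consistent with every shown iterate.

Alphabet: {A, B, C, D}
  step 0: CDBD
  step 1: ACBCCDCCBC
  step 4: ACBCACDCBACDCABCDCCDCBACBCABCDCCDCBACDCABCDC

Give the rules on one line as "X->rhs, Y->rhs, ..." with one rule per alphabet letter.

  step 0 ⇒ step 1: CDBD ⇒ A·CBC·CDC·CBC
    B ↦ CDC
    C ↦ A
    D ↦ CBC
    A ↦ B  (constrained at step 1)

A->B, B->CDC, C->A, D->CBC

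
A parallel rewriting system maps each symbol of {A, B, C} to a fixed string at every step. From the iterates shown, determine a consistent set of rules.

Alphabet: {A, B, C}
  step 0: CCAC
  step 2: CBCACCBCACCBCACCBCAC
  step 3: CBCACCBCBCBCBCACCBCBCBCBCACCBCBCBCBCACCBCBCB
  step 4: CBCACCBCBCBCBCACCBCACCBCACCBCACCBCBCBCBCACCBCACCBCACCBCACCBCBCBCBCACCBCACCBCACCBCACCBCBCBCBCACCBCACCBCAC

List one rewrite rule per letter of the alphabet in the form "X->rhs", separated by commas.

A->CB, B->CAC, C->CB

  step 3 ⇒ step 4: CBCACCBCBCBCBCACCBCBCBCBCACCBCBCBCBCACCBCBCB ⇒ CB·CAC·CB·CB·CB·CB·CAC·CB·CAC·CB·CAC·CB·CAC·CB·CB·CB·CB·CAC·CB·CAC·CB·CAC·CB·CAC·CB·CB·CB·CB·CAC·CB·CAC·CB·CAC·CB·CAC·CB·CB·CB·CB·CAC·CB·CAC·CB·CAC
    A ↦ CB
    B ↦ CAC
    C ↦ CB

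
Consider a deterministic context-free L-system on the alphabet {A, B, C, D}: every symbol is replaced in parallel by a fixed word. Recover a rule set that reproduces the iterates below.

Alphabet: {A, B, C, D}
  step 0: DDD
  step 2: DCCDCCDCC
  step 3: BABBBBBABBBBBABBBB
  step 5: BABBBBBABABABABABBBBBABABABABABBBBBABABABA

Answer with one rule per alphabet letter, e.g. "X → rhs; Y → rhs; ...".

  step 2 ⇒ step 3: DCCDCCDCC ⇒ BA·BB·BB·BA·BB·BB·BA·BB·BB
    C ↦ BB
    D ↦ BA
    A ↦ CC  (constrained at step 3)
    B ↦ D  (constrained at step 3)

A->CC, B->D, C->BB, D->BA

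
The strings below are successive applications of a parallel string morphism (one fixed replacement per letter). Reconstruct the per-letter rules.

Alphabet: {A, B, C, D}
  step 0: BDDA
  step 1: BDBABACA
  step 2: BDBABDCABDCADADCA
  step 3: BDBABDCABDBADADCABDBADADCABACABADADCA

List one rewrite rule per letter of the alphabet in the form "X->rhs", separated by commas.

A->CA, B->BD, C->DAD, D->BA

  step 2 ⇒ step 3: BDBABDCABDCADADCA ⇒ BD·BA·BD·CA·BD·BA·DAD·CA·BD·BA·DAD·CA·BA·CA·BA·DAD·CA
    A ↦ CA
    B ↦ BD
    C ↦ DAD
    D ↦ BA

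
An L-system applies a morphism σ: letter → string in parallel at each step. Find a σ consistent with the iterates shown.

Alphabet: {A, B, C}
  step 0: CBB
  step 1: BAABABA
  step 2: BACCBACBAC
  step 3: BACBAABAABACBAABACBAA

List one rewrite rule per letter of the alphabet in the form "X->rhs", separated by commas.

A->C, B->BA, C->BAA

  step 2 ⇒ step 3: BACCBACBAC ⇒ BA·C·BAA·BAA·BA·C·BAA·BA·C·BAA
    A ↦ C
    B ↦ BA
    C ↦ BAA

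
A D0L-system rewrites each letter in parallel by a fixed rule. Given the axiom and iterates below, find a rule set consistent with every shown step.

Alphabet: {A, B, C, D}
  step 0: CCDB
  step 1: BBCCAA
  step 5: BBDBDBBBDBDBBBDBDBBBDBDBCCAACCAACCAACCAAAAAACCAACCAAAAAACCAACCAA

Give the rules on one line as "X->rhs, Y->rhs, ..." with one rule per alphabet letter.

  step 0 ⇒ step 1: CCDB ⇒ B·B·CC·AA
    B ↦ AA
    C ↦ B
    D ↦ CC
    A ↦ DB  (constrained at step 1)

A->DB, B->AA, C->B, D->CC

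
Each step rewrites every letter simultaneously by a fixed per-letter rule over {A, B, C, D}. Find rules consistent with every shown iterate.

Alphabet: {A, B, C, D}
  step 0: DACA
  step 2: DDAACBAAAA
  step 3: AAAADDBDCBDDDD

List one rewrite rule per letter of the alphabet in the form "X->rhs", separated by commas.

  step 2 ⇒ step 3: DDAACBAAAA ⇒ AA·AA·D·D·BD·CB·D·D·D·D
    A ↦ D
    B ↦ CB
    C ↦ BD
    D ↦ AA

A->D, B->CB, C->BD, D->AA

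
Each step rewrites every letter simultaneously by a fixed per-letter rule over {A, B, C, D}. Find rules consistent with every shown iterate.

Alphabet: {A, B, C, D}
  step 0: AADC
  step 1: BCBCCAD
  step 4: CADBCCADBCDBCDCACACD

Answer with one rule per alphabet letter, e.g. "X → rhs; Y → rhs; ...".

  step 0 ⇒ step 1: AADC ⇒ BC·BC·CA·D
    A ↦ BC
    C ↦ D
    D ↦ CA
    B ↦ C  (constrained at step 1)

A->BC, B->C, C->D, D->CA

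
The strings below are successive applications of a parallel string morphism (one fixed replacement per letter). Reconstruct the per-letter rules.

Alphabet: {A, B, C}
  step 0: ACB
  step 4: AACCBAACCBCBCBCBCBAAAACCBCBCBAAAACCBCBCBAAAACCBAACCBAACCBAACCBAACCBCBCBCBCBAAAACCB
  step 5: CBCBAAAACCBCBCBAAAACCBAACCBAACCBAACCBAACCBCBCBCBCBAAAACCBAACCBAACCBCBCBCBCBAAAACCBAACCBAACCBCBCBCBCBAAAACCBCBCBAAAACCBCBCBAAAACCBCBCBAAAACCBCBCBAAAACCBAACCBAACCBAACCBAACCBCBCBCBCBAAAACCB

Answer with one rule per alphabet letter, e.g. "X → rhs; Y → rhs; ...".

A->CB, B->CCB, C->AA

  step 4 ⇒ step 5: AACCBAACCBCBCBCBCBAAAACCBCBCBAAAACCBCBCBAAAACCBAACCBAACCBAACCBAACCBCBCBCBCBAAAACCB ⇒ CB·CB·AA·AA·CCB·CB·CB·AA·AA·CCB·AA·CCB·AA·CCB·AA·CCB·AA·CCB·CB·CB·CB·CB·AA·AA·CCB·AA·CCB·AA·CCB·CB·CB·CB·CB·AA·AA·CCB·AA·CCB·AA·CCB·CB·CB·CB·CB·AA·AA·CCB·CB·CB·AA·AA·CCB·CB·CB·AA·AA·CCB·CB·CB·AA·AA·CCB·CB·CB·AA·AA·CCB·AA·CCB·AA·CCB·AA·CCB·AA·CCB·CB·CB·CB·CB·AA·AA·CCB
    A ↦ CB
    B ↦ CCB
    C ↦ AA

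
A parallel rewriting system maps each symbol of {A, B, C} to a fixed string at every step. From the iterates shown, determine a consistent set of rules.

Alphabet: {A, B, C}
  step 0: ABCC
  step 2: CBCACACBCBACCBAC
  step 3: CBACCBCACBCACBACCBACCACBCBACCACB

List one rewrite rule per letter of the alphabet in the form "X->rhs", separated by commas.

  step 2 ⇒ step 3: CBCACACBCBACCBAC ⇒ CB·AC·CB·CA·CB·CA·CB·AC·CB·AC·CA·CB·CB·AC·CA·CB
    A ↦ CA
    B ↦ AC
    C ↦ CB

A->CA, B->AC, C->CB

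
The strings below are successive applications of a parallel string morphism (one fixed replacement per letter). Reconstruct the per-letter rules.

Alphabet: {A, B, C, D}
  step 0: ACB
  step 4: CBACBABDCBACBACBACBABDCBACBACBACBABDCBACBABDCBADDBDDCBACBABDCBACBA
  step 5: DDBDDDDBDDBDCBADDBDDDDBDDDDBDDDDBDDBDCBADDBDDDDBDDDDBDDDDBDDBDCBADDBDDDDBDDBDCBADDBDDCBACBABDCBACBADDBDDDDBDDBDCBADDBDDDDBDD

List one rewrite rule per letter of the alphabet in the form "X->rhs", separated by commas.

A->D, B->BD, C->DD, D->CBA

  step 4 ⇒ step 5: CBACBABDCBACBACBACBABDCBACBACBACBABDCBACBABDCBADDBDDCBACBABDCBACBA ⇒ DD·BD·D·DD·BD·D·BD·CBA·DD·BD·D·DD·BD·D·DD·BD·D·DD·BD·D·BD·CBA·DD·BD·D·DD·BD·D·DD·BD·D·DD·BD·D·BD·CBA·DD·BD·D·DD·BD·D·BD·CBA·DD·BD·D·CBA·CBA·BD·CBA·CBA·DD·BD·D·DD·BD·D·BD·CBA·DD·BD·D·DD·BD·D
    A ↦ D
    B ↦ BD
    C ↦ DD
    D ↦ CBA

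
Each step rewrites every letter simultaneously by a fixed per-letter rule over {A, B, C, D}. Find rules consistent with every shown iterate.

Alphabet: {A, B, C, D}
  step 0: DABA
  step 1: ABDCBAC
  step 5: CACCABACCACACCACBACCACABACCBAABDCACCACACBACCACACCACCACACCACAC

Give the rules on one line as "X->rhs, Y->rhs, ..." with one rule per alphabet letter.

A->C, B->BA, C->CA, D->ABD

  step 0 ⇒ step 1: DABA ⇒ ABD·C·BA·C
    A ↦ C
    B ↦ BA
    D ↦ ABD
    C ↦ CA  (constrained at step 1)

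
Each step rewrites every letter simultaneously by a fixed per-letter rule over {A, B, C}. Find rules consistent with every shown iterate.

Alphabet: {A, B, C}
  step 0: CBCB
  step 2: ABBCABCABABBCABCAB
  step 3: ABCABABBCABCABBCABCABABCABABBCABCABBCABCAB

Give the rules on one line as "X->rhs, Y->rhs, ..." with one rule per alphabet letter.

  step 2 ⇒ step 3: ABBCABCABABBCABCAB ⇒ ABC·AB·AB·BC·ABC·AB·BC·ABC·AB·ABC·AB·AB·BC·ABC·AB·BC·ABC·AB
    A ↦ ABC
    B ↦ AB
    C ↦ BC

A->ABC, B->AB, C->BC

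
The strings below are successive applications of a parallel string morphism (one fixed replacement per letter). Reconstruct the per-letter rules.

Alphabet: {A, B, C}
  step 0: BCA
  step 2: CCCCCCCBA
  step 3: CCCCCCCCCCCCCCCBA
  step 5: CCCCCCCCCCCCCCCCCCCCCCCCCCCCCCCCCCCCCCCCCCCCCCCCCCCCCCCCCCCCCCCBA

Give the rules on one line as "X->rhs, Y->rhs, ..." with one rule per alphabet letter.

  step 2 ⇒ step 3: CCCCCCCBA ⇒ CC·CC·CC·CC·CC·CC·CC·C·BA
    A ↦ BA
    B ↦ C
    C ↦ CC

A->BA, B->C, C->CC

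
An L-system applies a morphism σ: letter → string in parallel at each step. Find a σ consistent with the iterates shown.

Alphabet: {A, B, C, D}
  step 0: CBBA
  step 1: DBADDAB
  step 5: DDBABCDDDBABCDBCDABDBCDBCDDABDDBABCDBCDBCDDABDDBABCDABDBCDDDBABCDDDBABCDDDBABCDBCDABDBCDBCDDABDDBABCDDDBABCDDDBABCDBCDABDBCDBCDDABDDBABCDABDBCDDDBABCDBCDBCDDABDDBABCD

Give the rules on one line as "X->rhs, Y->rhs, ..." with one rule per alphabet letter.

  step 0 ⇒ step 1: CBBA ⇒ DBA·D·D·AB
    A ↦ AB
    B ↦ D
    C ↦ DBA
    D ↦ BCD  (constrained at step 1)

A->AB, B->D, C->DBA, D->BCD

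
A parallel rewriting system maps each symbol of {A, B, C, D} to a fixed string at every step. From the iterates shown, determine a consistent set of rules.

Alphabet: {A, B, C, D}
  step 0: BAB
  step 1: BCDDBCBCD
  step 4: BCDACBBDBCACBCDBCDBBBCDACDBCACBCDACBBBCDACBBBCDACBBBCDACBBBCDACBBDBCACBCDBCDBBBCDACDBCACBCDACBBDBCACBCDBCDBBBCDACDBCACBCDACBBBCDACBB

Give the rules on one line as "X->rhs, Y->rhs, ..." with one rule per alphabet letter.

  step 0 ⇒ step 1: BAB ⇒ BCD·DBC·BCD
    A ↦ DBC
    B ↦ BCD
    C ↦ AC  (constrained at step 1)
    D ↦ BB  (constrained at step 1)

A->DBC, B->BCD, C->AC, D->BB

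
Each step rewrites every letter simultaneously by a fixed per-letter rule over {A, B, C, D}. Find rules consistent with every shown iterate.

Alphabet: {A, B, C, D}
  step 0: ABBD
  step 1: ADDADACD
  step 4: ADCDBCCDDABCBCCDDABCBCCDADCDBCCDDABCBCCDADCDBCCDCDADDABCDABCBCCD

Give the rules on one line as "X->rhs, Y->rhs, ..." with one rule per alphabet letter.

  step 0 ⇒ step 1: ABBD ⇒ AD·DA·DA·CD
    A ↦ AD
    B ↦ DA
    D ↦ CD
    C ↦ BC  (constrained at step 1)

A->AD, B->DA, C->BC, D->CD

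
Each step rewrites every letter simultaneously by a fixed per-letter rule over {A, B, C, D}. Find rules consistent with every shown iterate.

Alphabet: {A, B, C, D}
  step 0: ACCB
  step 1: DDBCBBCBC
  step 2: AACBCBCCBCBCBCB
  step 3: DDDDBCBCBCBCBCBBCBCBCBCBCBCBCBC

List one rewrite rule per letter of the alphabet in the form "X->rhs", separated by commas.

A->DD, B->C, C->BCB, D->A

  step 2 ⇒ step 3: AACBCBCCBCBCBCB ⇒ DD·DD·BCB·C·BCB·C·BCB·BCB·C·BCB·C·BCB·C·BCB·C
    A ↦ DD
    B ↦ C
    C ↦ BCB
  step 1 ⇒ step 2: DDBCBBCBC ⇒ A·A·C·BCB·C·C·BCB·C·BCB
    D ↦ A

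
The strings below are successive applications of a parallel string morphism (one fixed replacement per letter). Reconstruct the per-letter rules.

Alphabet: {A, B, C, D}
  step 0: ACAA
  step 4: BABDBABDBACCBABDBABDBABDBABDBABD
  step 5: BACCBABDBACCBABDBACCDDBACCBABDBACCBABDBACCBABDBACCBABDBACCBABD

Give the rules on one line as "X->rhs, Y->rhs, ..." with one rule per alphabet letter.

  step 4 ⇒ step 5: BABDBABDBACCBABDBABDBABDBABDBABD ⇒ BA·CC·BA·BD·BA·CC·BA·BD·BA·CC·D·D·BA·CC·BA·BD·BA·CC·BA·BD·BA·CC·BA·BD·BA·CC·BA·BD·BA·CC·BA·BD
    A ↦ CC
    B ↦ BA
    C ↦ D
    D ↦ BD

A->CC, B->BA, C->D, D->BD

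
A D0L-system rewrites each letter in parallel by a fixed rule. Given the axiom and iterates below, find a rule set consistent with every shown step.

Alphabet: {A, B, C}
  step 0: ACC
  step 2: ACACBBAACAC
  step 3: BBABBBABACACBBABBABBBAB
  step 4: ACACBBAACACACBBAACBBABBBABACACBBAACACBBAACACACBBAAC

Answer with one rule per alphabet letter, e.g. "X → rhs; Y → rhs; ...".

  step 3 ⇒ step 4: BBABBBABACACBBABBABBBAB ⇒ AC·AC·BBA·AC·AC·AC·BBA·AC·BBA·B·BBA·B·AC·AC·BBA·AC·AC·BBA·AC·AC·AC·BBA·AC
    A ↦ BBA
    B ↦ AC
    C ↦ B

A->BBA, B->AC, C->B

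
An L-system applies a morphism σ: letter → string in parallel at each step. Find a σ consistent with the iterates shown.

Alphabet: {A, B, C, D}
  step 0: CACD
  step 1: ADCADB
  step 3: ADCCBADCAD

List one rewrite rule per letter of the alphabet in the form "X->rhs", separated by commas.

  step 0 ⇒ step 1: CACD ⇒ AD·C·AD·B
    A ↦ C
    C ↦ AD
    D ↦ B
    B ↦ C  (constrained at step 1)

A->C, B->C, C->AD, D->B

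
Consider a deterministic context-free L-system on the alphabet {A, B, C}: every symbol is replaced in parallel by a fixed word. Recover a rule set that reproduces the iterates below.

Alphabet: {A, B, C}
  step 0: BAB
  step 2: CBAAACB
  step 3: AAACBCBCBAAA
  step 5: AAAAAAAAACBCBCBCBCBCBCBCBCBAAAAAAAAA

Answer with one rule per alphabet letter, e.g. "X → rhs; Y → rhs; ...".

  step 2 ⇒ step 3: CBAAACB ⇒ AA·A·CB·CB·CB·AA·A
    A ↦ CB
    B ↦ A
    C ↦ AA

A->CB, B->A, C->AA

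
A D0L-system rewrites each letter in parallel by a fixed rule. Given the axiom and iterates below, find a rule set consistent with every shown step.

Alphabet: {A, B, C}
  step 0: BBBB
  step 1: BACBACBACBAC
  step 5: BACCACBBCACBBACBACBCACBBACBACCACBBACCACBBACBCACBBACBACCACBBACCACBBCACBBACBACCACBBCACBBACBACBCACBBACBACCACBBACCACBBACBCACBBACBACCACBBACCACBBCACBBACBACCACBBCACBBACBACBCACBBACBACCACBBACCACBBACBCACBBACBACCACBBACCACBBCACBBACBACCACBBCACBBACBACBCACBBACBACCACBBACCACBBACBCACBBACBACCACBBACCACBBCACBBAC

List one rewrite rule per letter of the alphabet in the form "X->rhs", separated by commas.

  step 0 ⇒ step 1: BBBB ⇒ BAC·BAC·BAC·BAC
    B ↦ BAC
    A ↦ CAC  (constrained at step 1)
    C ↦ B  (constrained at step 1)

A->CAC, B->BAC, C->B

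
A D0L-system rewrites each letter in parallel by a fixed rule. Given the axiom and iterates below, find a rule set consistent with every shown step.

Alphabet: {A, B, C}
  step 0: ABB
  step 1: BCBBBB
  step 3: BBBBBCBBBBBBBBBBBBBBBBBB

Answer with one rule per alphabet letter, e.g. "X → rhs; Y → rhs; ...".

  step 0 ⇒ step 1: ABB ⇒ BC·BB·BB
    A ↦ BC
    B ↦ BB
    C ↦ AB  (constrained at step 1)

A->BC, B->BB, C->AB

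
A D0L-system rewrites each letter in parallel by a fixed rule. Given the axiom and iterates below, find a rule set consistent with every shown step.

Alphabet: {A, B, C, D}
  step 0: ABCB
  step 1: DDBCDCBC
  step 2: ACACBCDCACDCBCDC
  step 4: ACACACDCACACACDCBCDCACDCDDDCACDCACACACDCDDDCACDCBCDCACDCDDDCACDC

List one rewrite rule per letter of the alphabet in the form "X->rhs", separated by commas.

A->DD, B->BC, C->DC, D->AC

  step 1 ⇒ step 2: DDBCDCBC ⇒ AC·AC·BC·DC·AC·DC·BC·DC
    B ↦ BC
    C ↦ DC
    D ↦ AC
  step 0 ⇒ step 1: ABCB ⇒ DD·BC·DC·BC
    A ↦ DD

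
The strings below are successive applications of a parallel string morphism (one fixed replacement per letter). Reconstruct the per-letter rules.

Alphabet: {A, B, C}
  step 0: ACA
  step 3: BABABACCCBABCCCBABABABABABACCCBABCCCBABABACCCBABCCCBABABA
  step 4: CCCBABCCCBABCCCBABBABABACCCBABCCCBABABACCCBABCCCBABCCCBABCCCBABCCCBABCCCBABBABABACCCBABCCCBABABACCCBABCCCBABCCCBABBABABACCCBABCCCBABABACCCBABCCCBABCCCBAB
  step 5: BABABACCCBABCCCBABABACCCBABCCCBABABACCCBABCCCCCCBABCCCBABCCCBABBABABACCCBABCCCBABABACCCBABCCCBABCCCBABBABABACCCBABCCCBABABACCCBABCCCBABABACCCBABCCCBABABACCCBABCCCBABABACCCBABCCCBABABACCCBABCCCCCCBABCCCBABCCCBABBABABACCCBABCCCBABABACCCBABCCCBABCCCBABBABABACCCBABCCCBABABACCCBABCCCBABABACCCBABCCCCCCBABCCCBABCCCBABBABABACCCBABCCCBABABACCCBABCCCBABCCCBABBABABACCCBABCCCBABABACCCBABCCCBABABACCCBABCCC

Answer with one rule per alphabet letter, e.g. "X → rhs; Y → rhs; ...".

A->BAB, B->CCC, C->BA

  step 4 ⇒ step 5: CCCBABCCCBABCCCBABBABABACCCBABCCCBABABACCCBABCCCBABCCCBABCCCBABCCCBABCCCBABBABABACCCBABCCCBABABACCCBABCCCBABCCCBABBABABACCCBABCCCBABABACCCBABCCCBABCCCBAB ⇒ BA·BA·BA·CCC·BAB·CCC·BA·BA·BA·CCC·BAB·CCC·BA·BA·BA·CCC·BAB·CCC·CCC·BAB·CCC·BAB·CCC·BAB·BA·BA·BA·CCC·BAB·CCC·BA·BA·BA·CCC·BAB·CCC·BAB·CCC·BAB·BA·BA·BA·CCC·BAB·CCC·BA·BA·BA·CCC·BAB·CCC·BA·BA·BA·CCC·BAB·CCC·BA·BA·BA·CCC·BAB·CCC·BA·BA·BA·CCC·BAB·CCC·BA·BA·BA·CCC·BAB·CCC·CCC·BAB·CCC·BAB·CCC·BAB·BA·BA·BA·CCC·BAB·CCC·BA·BA·BA·CCC·BAB·CCC·BAB·CCC·BAB·BA·BA·BA·CCC·BAB·CCC·BA·BA·BA·CCC·BAB·CCC·BA·BA·BA·CCC·BAB·CCC·CCC·BAB·CCC·BAB·CCC·BAB·BA·BA·BA·CCC·BAB·CCC·BA·BA·BA·CCC·BAB·CCC·BAB·CCC·BAB·BA·BA·BA·CCC·BAB·CCC·BA·BA·BA·CCC·BAB·CCC·BA·BA·BA·CCC·BAB·CCC
    A ↦ BAB
    B ↦ CCC
    C ↦ BA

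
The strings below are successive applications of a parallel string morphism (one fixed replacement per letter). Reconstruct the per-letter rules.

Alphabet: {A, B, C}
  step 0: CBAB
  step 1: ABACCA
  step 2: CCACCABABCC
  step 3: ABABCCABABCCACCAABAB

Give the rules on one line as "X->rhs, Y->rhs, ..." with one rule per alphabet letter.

  step 2 ⇒ step 3: CCACCABABCC ⇒ AB·AB·CC·AB·AB·CC·A·CC·A·AB·AB
    A ↦ CC
    B ↦ A
    C ↦ AB

A->CC, B->A, C->AB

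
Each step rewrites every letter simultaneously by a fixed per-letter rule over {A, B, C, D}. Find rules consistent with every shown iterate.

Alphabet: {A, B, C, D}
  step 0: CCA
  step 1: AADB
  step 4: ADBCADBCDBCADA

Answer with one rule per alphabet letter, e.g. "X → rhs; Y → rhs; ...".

A->DB, B->AD, C->A, D->C

  step 0 ⇒ step 1: CCA ⇒ A·A·DB
    A ↦ DB
    C ↦ A
    B ↦ AD  (constrained at step 1)
    D ↦ C  (constrained at step 1)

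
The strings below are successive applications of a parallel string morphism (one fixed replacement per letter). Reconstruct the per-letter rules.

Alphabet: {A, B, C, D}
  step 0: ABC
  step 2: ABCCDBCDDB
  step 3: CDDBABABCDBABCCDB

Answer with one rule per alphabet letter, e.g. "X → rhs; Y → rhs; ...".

A->CD, B->DB, C->AB, D->C

  step 2 ⇒ step 3: ABCCDBCDDB ⇒ CD·DB·AB·AB·C·DB·AB·C·C·DB
    A ↦ CD
    B ↦ DB
    C ↦ AB
    D ↦ C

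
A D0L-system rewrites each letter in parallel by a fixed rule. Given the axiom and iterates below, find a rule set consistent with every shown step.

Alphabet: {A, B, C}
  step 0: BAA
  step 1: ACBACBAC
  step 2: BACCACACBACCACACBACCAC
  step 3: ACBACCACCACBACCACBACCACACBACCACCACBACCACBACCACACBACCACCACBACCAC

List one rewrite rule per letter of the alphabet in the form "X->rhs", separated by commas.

  step 2 ⇒ step 3: BACCACACBACCACACBACCAC ⇒ AC·BAC·CAC·CAC·BAC·CAC·BAC·CAC·AC·BAC·CAC·CAC·BAC·CAC·BAC·CAC·AC·BAC·CAC·CAC·BAC·CAC
    A ↦ BAC
    B ↦ AC
    C ↦ CAC

A->BAC, B->AC, C->CAC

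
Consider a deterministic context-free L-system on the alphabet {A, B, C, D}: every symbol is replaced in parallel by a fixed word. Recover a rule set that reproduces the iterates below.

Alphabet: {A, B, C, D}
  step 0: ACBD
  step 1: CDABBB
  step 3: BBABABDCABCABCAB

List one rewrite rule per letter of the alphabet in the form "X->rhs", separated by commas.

A->C, B->AB, C->D, D->BB

  step 0 ⇒ step 1: ACBD ⇒ C·D·AB·BB
    A ↦ C
    B ↦ AB
    C ↦ D
    D ↦ BB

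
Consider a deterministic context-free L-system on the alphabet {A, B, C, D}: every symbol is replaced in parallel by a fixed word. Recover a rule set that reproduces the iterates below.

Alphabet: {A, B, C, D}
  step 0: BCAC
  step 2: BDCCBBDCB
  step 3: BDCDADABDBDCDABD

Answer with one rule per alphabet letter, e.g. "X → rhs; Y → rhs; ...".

  step 2 ⇒ step 3: BDCCBBDCB ⇒ BD·C·DA·DA·BD·BD·C·DA·BD
    B ↦ BD
    C ↦ DA
    D ↦ C
    A ↦ B  (constrained at step 0)

A->B, B->BD, C->DA, D->C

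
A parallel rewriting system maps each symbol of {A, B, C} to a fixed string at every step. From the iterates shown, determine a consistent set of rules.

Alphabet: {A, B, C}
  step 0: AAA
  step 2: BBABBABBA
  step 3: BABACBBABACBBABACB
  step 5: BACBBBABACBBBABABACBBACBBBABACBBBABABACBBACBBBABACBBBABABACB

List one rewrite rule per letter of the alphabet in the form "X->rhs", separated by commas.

A->CB, B->BA, C->B

  step 2 ⇒ step 3: BBABBABBA ⇒ BA·BA·CB·BA·BA·CB·BA·BA·CB
    A ↦ CB
    B ↦ BA
    C ↦ B  (constrained at step 3)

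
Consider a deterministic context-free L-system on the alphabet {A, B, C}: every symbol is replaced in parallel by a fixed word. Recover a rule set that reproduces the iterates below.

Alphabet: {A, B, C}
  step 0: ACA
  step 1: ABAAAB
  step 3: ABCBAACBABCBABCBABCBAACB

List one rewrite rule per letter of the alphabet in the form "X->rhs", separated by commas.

  step 0 ⇒ step 1: ACA ⇒ AB·AA·AB
    A ↦ AB
    C ↦ AA
    B ↦ CB  (constrained at step 1)

A->AB, B->CB, C->AA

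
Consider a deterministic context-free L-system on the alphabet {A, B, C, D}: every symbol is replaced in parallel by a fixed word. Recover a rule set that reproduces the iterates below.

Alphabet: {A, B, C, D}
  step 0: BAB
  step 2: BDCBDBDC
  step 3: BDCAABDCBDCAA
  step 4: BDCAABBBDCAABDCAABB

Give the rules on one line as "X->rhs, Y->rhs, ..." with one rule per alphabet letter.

  step 3 ⇒ step 4: BDCAABDCBDCAA ⇒ BD·C·AA·B·B·BD·C·AA·BD·C·AA·B·B
    A ↦ B
    B ↦ BD
    C ↦ AA
    D ↦ C

A->B, B->BD, C->AA, D->C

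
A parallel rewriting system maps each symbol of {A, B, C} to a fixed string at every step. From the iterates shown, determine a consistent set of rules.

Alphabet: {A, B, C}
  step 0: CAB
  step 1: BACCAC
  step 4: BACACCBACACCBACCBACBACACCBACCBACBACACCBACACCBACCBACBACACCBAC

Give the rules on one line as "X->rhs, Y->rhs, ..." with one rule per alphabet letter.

  step 0 ⇒ step 1: CAB ⇒ BAC·C·AC
    A ↦ C
    B ↦ AC
    C ↦ BAC

A->C, B->AC, C->BAC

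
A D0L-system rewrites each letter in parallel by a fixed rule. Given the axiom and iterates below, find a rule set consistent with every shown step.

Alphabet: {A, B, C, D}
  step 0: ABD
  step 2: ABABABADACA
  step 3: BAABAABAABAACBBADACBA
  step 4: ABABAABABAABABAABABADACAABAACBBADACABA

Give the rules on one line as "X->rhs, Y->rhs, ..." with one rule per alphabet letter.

A->BA, B->A, C->DAC, D->ACB

  step 3 ⇒ step 4: BAABAABAABAACBBADACBA ⇒ A·BA·BA·A·BA·BA·A·BA·BA·A·BA·BA·DAC·A·A·BA·ACB·BA·DAC·A·BA
    A ↦ BA
    B ↦ A
    C ↦ DAC
    D ↦ ACB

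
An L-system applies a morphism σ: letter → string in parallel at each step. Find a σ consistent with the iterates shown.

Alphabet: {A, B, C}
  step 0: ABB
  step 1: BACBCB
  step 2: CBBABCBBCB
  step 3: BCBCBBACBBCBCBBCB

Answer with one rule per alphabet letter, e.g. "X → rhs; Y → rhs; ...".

  step 2 ⇒ step 3: CBBABCBBCB ⇒ B·CB·CB·BA·CB·B·CB·CB·B·CB
    A ↦ BA
    B ↦ CB
    C ↦ B

A->BA, B->CB, C->B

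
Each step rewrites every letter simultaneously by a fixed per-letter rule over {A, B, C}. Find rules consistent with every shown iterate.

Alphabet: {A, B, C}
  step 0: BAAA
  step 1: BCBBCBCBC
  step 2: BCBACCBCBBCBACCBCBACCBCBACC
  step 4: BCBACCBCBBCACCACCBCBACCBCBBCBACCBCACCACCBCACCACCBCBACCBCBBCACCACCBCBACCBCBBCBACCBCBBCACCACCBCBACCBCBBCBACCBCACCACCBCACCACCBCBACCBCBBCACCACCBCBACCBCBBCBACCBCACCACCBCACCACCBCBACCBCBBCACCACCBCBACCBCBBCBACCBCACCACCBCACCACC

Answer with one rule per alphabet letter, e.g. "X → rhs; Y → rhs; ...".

  step 1 ⇒ step 2: BCBBCBCBC ⇒ BCB·ACC·BCB·BCB·ACC·BCB·ACC·BCB·ACC
    B ↦ BCB
    C ↦ ACC
  step 0 ⇒ step 1: BAAA ⇒ BCB·BC·BC·BC
    A ↦ BC

A->BC, B->BCB, C->ACC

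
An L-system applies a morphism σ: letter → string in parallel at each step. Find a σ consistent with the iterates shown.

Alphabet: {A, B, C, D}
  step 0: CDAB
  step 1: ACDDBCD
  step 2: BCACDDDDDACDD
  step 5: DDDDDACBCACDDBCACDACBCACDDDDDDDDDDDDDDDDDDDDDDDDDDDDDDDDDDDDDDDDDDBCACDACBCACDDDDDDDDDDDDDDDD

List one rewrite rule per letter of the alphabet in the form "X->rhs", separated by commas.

A->BC, B->D, C->AC, D->DD

  step 1 ⇒ step 2: ACDDBCD ⇒ BC·AC·DD·DD·D·AC·DD
    A ↦ BC
    B ↦ D
    C ↦ AC
    D ↦ DD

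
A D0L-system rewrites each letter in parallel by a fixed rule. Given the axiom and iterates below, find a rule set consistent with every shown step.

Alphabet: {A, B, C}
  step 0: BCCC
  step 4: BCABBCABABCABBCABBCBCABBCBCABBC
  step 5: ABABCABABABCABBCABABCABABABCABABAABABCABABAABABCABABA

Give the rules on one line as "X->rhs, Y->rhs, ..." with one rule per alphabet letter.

  step 4 ⇒ step 5: BCABBCABABCABBCABBCBCABBCBCABBC ⇒ AB·A·BC·AB·AB·A·BC·AB·BC·AB·A·BC·AB·AB·A·BC·AB·AB·A·AB·A·BC·AB·AB·A·AB·A·BC·AB·AB·A
    A ↦ BC
    B ↦ AB
    C ↦ A

A->BC, B->AB, C->A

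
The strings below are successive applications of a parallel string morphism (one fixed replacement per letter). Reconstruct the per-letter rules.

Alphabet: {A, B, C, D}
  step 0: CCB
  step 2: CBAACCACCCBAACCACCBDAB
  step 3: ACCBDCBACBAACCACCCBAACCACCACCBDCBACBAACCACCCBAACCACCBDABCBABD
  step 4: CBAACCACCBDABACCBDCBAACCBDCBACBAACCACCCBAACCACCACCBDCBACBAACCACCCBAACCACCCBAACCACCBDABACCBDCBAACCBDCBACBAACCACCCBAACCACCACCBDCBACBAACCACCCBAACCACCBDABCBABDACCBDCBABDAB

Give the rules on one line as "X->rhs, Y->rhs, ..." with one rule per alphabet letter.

A->CBA, B->BD, C->ACC, D->AB

  step 3 ⇒ step 4: ACCBDCBACBAACCACCCBAACCACCACCBDCBACBAACCACCCBAACCACCBDABCBABD ⇒ CBA·ACC·ACC·BD·AB·ACC·BD·CBA·ACC·BD·CBA·CBA·ACC·ACC·CBA·ACC·ACC·ACC·BD·CBA·CBA·ACC·ACC·CBA·ACC·ACC·CBA·ACC·ACC·BD·AB·ACC·BD·CBA·ACC·BD·CBA·CBA·ACC·ACC·CBA·ACC·ACC·ACC·BD·CBA·CBA·ACC·ACC·CBA·ACC·ACC·BD·AB·CBA·BD·ACC·BD·CBA·BD·AB
    A ↦ CBA
    B ↦ BD
    C ↦ ACC
    D ↦ AB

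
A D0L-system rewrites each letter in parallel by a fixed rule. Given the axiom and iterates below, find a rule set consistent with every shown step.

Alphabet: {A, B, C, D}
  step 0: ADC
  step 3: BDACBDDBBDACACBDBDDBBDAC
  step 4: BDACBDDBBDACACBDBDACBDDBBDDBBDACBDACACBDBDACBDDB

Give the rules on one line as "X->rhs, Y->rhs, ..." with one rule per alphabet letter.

A->BD, B->BD, C->DB, D->AC

  step 3 ⇒ step 4: BDACBDDBBDACACBDBDDBBDAC ⇒ BD·AC·BD·DB·BD·AC·AC·BD·BD·AC·BD·DB·BD·DB·BD·AC·BD·AC·AC·BD·BD·AC·BD·DB
    A ↦ BD
    B ↦ BD
    C ↦ DB
    D ↦ AC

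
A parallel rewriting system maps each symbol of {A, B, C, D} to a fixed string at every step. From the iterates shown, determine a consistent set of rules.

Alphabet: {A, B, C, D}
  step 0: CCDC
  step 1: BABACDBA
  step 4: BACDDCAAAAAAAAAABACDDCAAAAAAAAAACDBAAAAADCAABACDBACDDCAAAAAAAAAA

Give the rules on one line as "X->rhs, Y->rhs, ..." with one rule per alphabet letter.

  step 0 ⇒ step 1: CCDC ⇒ BA·BA·CD·BA
    C ↦ BA
    D ↦ CD
    A ↦ AA  (constrained at step 1)
    B ↦ DC  (constrained at step 1)

A->AA, B->DC, C->BA, D->CD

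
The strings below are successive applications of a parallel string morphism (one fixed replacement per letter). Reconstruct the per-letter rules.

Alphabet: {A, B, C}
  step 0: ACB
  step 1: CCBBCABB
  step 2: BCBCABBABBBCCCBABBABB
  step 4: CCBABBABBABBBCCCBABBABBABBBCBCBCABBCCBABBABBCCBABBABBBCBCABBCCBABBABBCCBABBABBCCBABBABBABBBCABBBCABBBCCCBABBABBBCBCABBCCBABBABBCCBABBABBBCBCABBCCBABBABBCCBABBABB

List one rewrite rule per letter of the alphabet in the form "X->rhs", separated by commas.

A->CCB, B->ABB, C->BC

  step 1 ⇒ step 2: CCBBCABB ⇒ BC·BC·ABB·ABB·BC·CCB·ABB·ABB
    A ↦ CCB
    B ↦ ABB
    C ↦ BC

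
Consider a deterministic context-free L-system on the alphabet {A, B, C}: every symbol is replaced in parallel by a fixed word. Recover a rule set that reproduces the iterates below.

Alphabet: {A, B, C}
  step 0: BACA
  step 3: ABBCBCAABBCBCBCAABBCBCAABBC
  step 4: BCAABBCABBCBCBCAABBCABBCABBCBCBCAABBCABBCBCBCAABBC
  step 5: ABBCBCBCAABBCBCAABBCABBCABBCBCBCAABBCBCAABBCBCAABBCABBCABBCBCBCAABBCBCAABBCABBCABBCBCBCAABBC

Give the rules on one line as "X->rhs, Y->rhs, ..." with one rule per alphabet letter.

A->BC, B->A, C->BBC

  step 4 ⇒ step 5: BCAABBCABBCBCBCAABBCABBCABBCBCBCAABBCABBCBCBCAABBC ⇒ A·BBC·BC·BC·A·A·BBC·BC·A·A·BBC·A·BBC·A·BBC·BC·BC·A·A·BBC·BC·A·A·BBC·BC·A·A·BBC·A·BBC·A·BBC·BC·BC·A·A·BBC·BC·A·A·BBC·A·BBC·A·BBC·BC·BC·A·A·BBC
    A ↦ BC
    B ↦ A
    C ↦ BBC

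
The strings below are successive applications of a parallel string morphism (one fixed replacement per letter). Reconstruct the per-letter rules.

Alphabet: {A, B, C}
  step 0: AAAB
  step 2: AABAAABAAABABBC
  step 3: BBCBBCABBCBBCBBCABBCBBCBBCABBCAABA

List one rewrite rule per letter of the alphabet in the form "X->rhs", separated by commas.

  step 2 ⇒ step 3: AABAAABAAABABBC ⇒ BBC·BBC·A·BBC·BBC·BBC·A·BBC·BBC·BBC·A·BBC·A·A·BA
    A ↦ BBC
    B ↦ A
    C ↦ BA

A->BBC, B->A, C->BA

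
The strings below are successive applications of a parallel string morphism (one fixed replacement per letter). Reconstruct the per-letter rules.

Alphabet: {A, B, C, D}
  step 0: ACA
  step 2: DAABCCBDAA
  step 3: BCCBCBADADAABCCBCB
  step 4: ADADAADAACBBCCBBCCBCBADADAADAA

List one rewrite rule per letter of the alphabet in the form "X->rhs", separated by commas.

  step 3 ⇒ step 4: BCCBCBADADAABCCBCB ⇒ A·DA·DA·A·DA·A·CB·BC·CB·BC·CB·CB·A·DA·DA·A·DA·A
    A ↦ CB
    B ↦ A
    C ↦ DA
    D ↦ BC

A->CB, B->A, C->DA, D->BC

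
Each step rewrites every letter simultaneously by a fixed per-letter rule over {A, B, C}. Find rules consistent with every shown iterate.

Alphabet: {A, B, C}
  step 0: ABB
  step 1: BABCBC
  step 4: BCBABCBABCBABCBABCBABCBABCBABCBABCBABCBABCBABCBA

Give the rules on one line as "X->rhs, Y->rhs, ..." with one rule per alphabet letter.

  step 0 ⇒ step 1: ABB ⇒ BA·BC·BC
    A ↦ BA
    B ↦ BC
    C ↦ BA  (constrained at step 1)

A->BA, B->BC, C->BA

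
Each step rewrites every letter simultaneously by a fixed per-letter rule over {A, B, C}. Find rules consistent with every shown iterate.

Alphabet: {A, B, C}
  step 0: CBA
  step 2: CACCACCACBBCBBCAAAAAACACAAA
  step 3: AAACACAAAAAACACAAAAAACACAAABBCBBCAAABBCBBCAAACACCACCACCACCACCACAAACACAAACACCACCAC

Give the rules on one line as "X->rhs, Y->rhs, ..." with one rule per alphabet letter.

A->CAC, B->BBC, C->AAA

  step 2 ⇒ step 3: CACCACCACBBCBBCAAAAAACACAAA ⇒ AAA·CAC·AAA·AAA·CAC·AAA·AAA·CAC·AAA·BBC·BBC·AAA·BBC·BBC·AAA·CAC·CAC·CAC·CAC·CAC·CAC·AAA·CAC·AAA·CAC·CAC·CAC
    A ↦ CAC
    B ↦ BBC
    C ↦ AAA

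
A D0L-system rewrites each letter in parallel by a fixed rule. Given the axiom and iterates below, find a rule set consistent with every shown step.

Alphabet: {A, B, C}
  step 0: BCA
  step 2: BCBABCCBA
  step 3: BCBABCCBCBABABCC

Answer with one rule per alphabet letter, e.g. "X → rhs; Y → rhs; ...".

  step 2 ⇒ step 3: BCBABCCBA ⇒ BC·BA·BC·C·BC·BA·BA·BC·C
    A ↦ C
    B ↦ BC
    C ↦ BA

A->C, B->BC, C->BA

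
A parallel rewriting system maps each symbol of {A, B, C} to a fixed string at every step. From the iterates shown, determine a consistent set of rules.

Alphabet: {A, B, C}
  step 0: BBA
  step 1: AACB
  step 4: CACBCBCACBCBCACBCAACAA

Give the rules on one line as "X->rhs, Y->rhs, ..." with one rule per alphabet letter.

  step 0 ⇒ step 1: BBA ⇒ A·A·CB
    A ↦ CB
    B ↦ A
    C ↦ CA  (constrained at step 1)

A->CB, B->A, C->CA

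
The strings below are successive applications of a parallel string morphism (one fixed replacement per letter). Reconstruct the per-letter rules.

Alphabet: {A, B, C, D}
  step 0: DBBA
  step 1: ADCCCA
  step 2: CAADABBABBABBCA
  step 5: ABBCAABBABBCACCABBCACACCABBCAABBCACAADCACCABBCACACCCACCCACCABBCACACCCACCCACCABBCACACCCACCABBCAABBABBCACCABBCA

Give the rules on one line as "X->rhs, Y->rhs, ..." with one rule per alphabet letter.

  step 1 ⇒ step 2: ADCCCA ⇒ CA·AD·ABB·ABB·ABB·CA
    A ↦ CA
    C ↦ ABB
    D ↦ AD
  step 0 ⇒ step 1: DBBA ⇒ AD·C·C·CA
    B ↦ C

A->CA, B->C, C->ABB, D->AD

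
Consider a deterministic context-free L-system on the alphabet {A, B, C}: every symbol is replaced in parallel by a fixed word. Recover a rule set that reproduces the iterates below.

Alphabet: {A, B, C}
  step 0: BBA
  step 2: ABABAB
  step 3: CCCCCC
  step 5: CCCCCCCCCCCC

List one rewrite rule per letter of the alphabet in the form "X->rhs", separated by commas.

A->C, B->C, C->AB

  step 2 ⇒ step 3: ABABAB ⇒ C·C·C·C·C·C
    A ↦ C
    B ↦ C
    C ↦ AB  (constrained at step 3)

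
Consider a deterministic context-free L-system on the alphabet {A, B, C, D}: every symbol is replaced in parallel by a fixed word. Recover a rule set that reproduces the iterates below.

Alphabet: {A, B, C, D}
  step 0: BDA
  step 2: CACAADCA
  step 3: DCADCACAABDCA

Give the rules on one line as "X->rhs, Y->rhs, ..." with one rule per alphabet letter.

  step 2 ⇒ step 3: CACAADCA ⇒ D·CA·D·CA·CA·AB·D·CA
    A ↦ CA
    C ↦ D
    D ↦ AB
    B ↦ A  (constrained at step 0)

A->CA, B->A, C->D, D->AB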